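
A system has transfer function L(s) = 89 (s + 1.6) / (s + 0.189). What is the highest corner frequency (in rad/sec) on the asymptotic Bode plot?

Break frequencies occur at each pole and zero magnitude: 0.189 rad/sec, 1.6 rad/sec.
The highest is 1.6 rad/sec.

1.6 rad/sec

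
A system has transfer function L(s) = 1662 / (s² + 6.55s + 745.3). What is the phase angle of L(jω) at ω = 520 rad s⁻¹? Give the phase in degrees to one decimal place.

-179.3°

∠[(j520)² + 6.55(j520) + 745.3] = ∠[-2.6965e+05 + j3406] = 179.28°
∠L(j520) = −179.28° = -179.28°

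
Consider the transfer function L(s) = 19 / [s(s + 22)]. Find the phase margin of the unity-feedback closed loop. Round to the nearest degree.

Gain crossover: |L(jω)| = 1 at ω ≈ 0.863 rad/s.
∠L(j0.863) = −90° − arctan(0.863/22) ≈ -92.25°
PM = 180° + (-92.25°) = 87.75°

88°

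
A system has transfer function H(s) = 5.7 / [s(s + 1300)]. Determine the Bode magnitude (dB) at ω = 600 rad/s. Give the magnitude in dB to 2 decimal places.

|j600 + 1300| = √(600² + 1300²) = 1432
|j600| = 600
|H(j600)| = 5.7 / (1432 × 600) = 6.6351e-06
20 log₁₀(6.6351e-06) = -103.563 dB

-103.56 dB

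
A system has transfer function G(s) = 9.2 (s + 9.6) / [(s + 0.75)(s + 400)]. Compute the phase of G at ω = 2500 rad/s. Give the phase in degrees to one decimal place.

-81.1°

∠(j2500 + 9.6) = arctan(2500/9.6) = 89.78°
∠(j2500 + 0.75) = arctan(2500/0.75) = 89.98°
∠(j2500 + 400) = arctan(2500/400) = 80.91°
∠G(j2500) = 89.78° − (89.98° + 80.91°) = -81.11°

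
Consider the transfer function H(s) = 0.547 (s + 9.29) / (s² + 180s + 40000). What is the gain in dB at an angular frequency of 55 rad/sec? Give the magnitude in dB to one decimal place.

|j55 + 9.29| = √(55² + 9.29²) = 55.78
|(j55)² + 180(j55) + 40000| = |36975 + j9900| = 3.828e+04
|H(j55)| = 0.547 × 55.78 / 3.828e+04 = 0.00079711
20 log₁₀(0.00079711) = -61.97 dB

-62.0 dB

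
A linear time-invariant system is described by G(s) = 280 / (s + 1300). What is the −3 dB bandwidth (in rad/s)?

1300 rad/s

For a single-pole low-pass, the −3 dB point is at the pole: ω = 1300 rad/s.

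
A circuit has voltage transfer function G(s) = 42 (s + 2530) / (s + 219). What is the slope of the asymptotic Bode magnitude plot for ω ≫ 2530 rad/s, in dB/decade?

With 1 zero and 1 pole, the high-frequency asymptotic slope is 20 × (1 − 1) = 0 dB/decade.

0 dB/decade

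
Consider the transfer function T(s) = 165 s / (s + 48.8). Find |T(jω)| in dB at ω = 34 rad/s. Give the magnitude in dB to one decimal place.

39.5 dB

|j34| = 34
|j34 + 48.8| = √(34² + 48.8²) = 59.48
|T(j34)| = 165 × 34 / 59.48 = 94.323
20 log₁₀(94.323) = 39.49 dB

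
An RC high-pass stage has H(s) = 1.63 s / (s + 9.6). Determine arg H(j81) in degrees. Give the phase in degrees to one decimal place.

∠(j81) = 90.00°
∠(j81 + 9.6) = arctan(81/9.6) = 83.24°
∠H(j81) = 90.00° − 83.24° = 6.76°

6.8 deg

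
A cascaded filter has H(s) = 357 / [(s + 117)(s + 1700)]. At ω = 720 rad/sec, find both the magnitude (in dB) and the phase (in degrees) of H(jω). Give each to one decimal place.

|j720 + 117| = √(720² + 117²) = 729.4
|j720 + 1700| = √(720² + 1700²) = 1846
|H(j720)| = 357 / (729.4 × 1846) = 0.00026509
20 log₁₀(0.00026509) = -71.53 dB
∠(j720 + 117) = arctan(720/117) = 80.77°
∠(j720 + 1700) = arctan(720/1700) = 22.95°
∠H(j720) = − (80.77° + 22.95°) = -103.72°

|H| = -71.5 dB, ∠H = -103.7 deg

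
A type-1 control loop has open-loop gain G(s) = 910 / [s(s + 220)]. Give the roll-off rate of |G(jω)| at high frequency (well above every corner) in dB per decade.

With 0 zeros and 2 poles, the high-frequency asymptotic slope is 20 × (0 − 2) = -40 dB/decade.

-40 dB/decade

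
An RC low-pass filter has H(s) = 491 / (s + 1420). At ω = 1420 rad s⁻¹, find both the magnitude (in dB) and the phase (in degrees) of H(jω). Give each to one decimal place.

|H| = -12.2 dB, ∠H = -45.0 deg

|j1420 + 1420| = √(1420² + 1420²) = 2008
|H(j1420)| = 491 / 2008 = 0.2445
20 log₁₀(0.2445) = -12.23 dB
∠(j1420 + 1420) = arctan(1420/1420) = 45.00°
∠H(j1420) = −45.00° = -45.00°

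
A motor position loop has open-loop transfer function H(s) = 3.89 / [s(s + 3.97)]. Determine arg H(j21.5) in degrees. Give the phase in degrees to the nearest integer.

-170°

∠(j21.5 + 3.97) = arctan(21.5/3.97) = 79.54°
∠(j21.5) = 90.00°
∠H(j21.5) = − (79.54° + 90.00°) = -169.54°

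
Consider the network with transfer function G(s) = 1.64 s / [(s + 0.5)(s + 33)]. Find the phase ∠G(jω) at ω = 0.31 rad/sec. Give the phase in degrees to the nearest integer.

58°

∠(j0.31) = 90.00°
∠(j0.31 + 0.5) = arctan(0.31/0.5) = 31.80°
∠(j0.31 + 33) = arctan(0.31/33) = 0.54°
∠G(j0.31) = 90.00° − (31.80° + 0.54°) = 57.66°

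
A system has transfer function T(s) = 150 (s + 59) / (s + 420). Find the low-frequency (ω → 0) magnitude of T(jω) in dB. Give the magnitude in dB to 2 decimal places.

26.47 dB

T(0) = 150 × 59 / 420 = 21.071
20 log₁₀(21.071) = 26.474 dB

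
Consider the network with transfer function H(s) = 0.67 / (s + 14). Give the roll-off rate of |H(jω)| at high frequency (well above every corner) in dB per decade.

-20 dB/decade

With 0 zeros and 1 pole, the high-frequency asymptotic slope is 20 × (0 − 1) = -20 dB/decade.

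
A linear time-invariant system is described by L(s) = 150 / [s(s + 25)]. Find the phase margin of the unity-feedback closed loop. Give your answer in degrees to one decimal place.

76.8°

Gain crossover: |L(jω)| = 1 at ω ≈ 5.84 rad s⁻¹.
∠L(j5.84) = −90° − arctan(5.84/25) ≈ -103.15°
PM = 180° + (-103.15°) = 76.85°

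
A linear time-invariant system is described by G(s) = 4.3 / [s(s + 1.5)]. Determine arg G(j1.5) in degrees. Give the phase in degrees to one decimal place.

-135.0 deg

∠(j1.5 + 1.5) = arctan(1.5/1.5) = 45.00°
∠(j1.5) = 90.00°
∠G(j1.5) = − (45.00° + 90.00°) = -135.00°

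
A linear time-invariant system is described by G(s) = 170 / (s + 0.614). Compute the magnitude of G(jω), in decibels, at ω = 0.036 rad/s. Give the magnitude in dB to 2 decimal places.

48.83 dB

|j0.036 + 0.614| = √(0.036² + 0.614²) = 0.6151
|G(j0.036)| = 170 / 0.6151 = 276.4
20 log₁₀(276.4) = 48.831 dB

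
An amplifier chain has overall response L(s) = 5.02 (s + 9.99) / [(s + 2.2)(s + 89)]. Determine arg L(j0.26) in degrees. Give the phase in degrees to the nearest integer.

-5°

∠(j0.26 + 9.99) = arctan(0.26/9.99) = 1.49°
∠(j0.26 + 2.2) = arctan(0.26/2.2) = 6.74°
∠(j0.26 + 89) = arctan(0.26/89) = 0.17°
∠L(j0.26) = 1.49° − (6.74° + 0.17°) = -5.42°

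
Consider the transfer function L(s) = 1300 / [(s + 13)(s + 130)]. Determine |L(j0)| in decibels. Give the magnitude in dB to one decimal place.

L(0) = 1300 / (13 × 130) = 0.76923
20 log₁₀(0.76923) = -2.28 dB

-2.3 dB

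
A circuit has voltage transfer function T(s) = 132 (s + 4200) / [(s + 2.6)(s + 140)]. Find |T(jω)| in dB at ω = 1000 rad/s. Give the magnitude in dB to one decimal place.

|j1000 + 4200| = √(1000² + 4200²) = 4317
|j1000 + 2.6| = √(1000² + 2.6²) = 1000
|j1000 + 140| = √(1000² + 140²) = 1010
|T(j1000)| = 132 × 4317 / (1000 × 1010) = 0.56439
20 log₁₀(0.56439) = -4.97 dB

-5.0 dB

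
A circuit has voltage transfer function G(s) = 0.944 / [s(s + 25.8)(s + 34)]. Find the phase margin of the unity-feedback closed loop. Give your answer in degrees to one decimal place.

Gain crossover: |G(jω)| = 1 at ω ≈ 0.00108 rad/s.
∠G(j0.00108) = −90° − arctan(0.00108/25.8) − arctan(0.00108/34) ≈ -90.00°
PM = 180° + (-90.00°) = 90.00°

90.0°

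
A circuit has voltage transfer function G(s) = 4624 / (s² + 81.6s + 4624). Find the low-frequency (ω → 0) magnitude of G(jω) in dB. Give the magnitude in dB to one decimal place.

0.0 dB

G(0) = 4624 / 4624 = 1
20 log₁₀(1) = 0.00 dB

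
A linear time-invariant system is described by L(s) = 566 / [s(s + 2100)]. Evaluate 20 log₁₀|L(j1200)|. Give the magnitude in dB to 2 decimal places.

|j1200 + 2100| = √(1200² + 2100²) = 2419
|j1200| = 1200
|L(j1200)| = 566 / (2419 × 1200) = 0.00019501
20 log₁₀(0.00019501) = -74.199 dB

-74.20 dB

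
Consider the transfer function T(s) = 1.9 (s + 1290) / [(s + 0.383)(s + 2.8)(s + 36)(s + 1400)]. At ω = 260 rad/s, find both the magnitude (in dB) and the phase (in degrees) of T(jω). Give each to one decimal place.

|j260 + 1290| = √(260² + 1290²) = 1316
|j260 + 0.383| = √(260² + 0.383²) = 260
|j260 + 2.8| = √(260² + 2.8²) = 260
|j260 + 36| = √(260² + 36²) = 262.5
|j260 + 1400| = √(260² + 1400²) = 1424
|T(j260)| = 1.9 × 1316 / (260 × 260 × 262.5 × 1424) = 9.8953e-08
20 log₁₀(9.8953e-08) = -140.09 dB
∠(j260 + 1290) = arctan(260/1290) = 11.40°
∠(j260 + 0.383) = arctan(260/0.383) = 89.92°
∠(j260 + 2.8) = arctan(260/2.8) = 89.38°
∠(j260 + 36) = arctan(260/36) = 82.12°
∠(j260 + 1400) = arctan(260/1400) = 10.52°
∠T(j260) = 11.40° − (89.92° + 89.38° + 82.12° + 10.52°) = -260.54°

|T| = -140.1 dB, ∠T = -260.5 deg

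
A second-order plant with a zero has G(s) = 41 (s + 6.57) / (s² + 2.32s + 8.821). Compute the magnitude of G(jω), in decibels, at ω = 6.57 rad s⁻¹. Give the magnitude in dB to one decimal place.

|j6.57 + 6.57| = √(6.57² + 6.57²) = 9.291
|(j6.57)² + 2.32(j6.57) + 8.821| = |-34.344 + j15.242| = 37.57
|G(j6.57)| = 41 × 9.291 / 37.57 = 10.138
20 log₁₀(10.138) = 20.12 dB

20.1 dB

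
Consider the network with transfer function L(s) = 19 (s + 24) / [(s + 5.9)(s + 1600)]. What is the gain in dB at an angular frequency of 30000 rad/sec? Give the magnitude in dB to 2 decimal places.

|j30000 + 24| = √(30000² + 24²) = 3e+04
|j30000 + 5.9| = √(30000² + 5.9²) = 3e+04
|j30000 + 1600| = √(30000² + 1600²) = 3.004e+04
|L(j30000)| = 19 × 3e+04 / (3e+04 × 3.004e+04) = 0.00063243
20 log₁₀(0.00063243) = -63.980 dB

-63.98 dB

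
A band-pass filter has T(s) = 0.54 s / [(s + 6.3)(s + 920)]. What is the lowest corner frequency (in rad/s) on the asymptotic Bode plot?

Break frequencies occur at each pole and zero magnitude: 6.3 rad/s, 920 rad/s.
The lowest is 6.3 rad/s.

6.3 rad/s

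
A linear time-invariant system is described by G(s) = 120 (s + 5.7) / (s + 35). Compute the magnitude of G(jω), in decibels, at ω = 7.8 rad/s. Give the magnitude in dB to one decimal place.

30.2 dB

|j7.8 + 5.7| = √(7.8² + 5.7²) = 9.661
|j7.8 + 35| = √(7.8² + 35²) = 35.86
|G(j7.8)| = 120 × 9.661 / 35.86 = 32.329
20 log₁₀(32.329) = 30.19 dB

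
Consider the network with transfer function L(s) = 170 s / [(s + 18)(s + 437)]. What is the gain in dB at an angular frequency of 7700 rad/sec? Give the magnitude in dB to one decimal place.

|j7700| = 7700
|j7700 + 18| = √(7700² + 18²) = 7700
|j7700 + 437| = √(7700² + 437²) = 7712
|L(j7700)| = 170 × 7700 / (7700 × 7712) = 0.022042
20 log₁₀(0.022042) = -33.13 dB

-33.1 dB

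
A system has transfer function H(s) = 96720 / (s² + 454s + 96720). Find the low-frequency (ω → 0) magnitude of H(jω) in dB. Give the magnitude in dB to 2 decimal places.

0.00 dB

H(0) = 96720 / 96720 = 1
20 log₁₀(1) = 0.000 dB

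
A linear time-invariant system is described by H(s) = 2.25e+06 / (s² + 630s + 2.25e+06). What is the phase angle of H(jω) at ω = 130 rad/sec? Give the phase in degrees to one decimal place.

-2.1 deg

∠[(j130)² + 630(j130) + 2.25e+06] = ∠[2.2331e+06 + j81900] = 2.10°
∠H(j130) = −2.10° = -2.10°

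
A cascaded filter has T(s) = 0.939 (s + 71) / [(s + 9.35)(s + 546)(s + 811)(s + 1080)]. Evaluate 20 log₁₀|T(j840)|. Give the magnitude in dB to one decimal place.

-184.6 dB

|j840 + 71| = √(840² + 71²) = 843
|j840 + 9.35| = √(840² + 9.35²) = 840.1
|j840 + 546| = √(840² + 546²) = 1002
|j840 + 811| = √(840² + 811²) = 1168
|j840 + 1080| = √(840² + 1080²) = 1368
|T(j840)| = 0.939 × 843 / (840.1 × 1002 × 1168 × 1368) = 5.8874e-10
20 log₁₀(5.8874e-10) = -184.60 dB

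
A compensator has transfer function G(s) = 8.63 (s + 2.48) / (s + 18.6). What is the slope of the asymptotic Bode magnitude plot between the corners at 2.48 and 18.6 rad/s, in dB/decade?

In this band the factors already past their corner are: zero at 2.48; net slope = 20 dB/decade.

20 dB/decade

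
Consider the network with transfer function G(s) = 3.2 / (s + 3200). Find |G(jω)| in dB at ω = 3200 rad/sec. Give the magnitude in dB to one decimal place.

|j3200 + 3200| = √(3200² + 3200²) = 4525
|G(j3200)| = 3.2 / 4525 = 0.00070711
20 log₁₀(0.00070711) = -63.01 dB

-63.0 dB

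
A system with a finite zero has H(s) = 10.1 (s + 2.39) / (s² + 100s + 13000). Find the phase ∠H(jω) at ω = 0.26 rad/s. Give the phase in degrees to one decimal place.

6.1°

∠(j0.26 + 2.39) = arctan(0.26/2.39) = 6.21°
∠[(j0.26)² + 100(j0.26) + 13000] = ∠[13000 + j26] = 0.11°
∠H(j0.26) = 6.21° − 0.11° = 6.09°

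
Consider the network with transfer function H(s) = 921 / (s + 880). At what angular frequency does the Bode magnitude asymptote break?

880 rad/sec

The single real pole at s = −880 gives a corner at ω = 880 rad/sec.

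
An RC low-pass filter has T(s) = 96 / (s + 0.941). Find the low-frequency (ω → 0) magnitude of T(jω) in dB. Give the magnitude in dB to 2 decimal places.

T(0) = 96 / 0.941 = 102.02
20 log₁₀(102.02) = 40.174 dB

40.17 dB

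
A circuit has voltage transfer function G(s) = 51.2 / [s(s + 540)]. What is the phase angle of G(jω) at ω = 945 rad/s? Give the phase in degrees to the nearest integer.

∠(j945 + 540) = arctan(945/540) = 60.26°
∠(j945) = 90.00°
∠G(j945) = − (60.26° + 90.00°) = -150.26°

-150 deg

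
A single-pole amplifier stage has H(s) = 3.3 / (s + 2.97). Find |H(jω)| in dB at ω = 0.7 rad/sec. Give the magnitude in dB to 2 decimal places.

0.68 dB

|j0.7 + 2.97| = √(0.7² + 2.97²) = 3.051
|H(j0.7)| = 3.3 / 3.051 = 1.0815
20 log₁₀(1.0815) = 0.680 dB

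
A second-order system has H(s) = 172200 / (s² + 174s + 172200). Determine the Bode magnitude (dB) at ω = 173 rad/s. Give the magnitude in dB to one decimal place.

|(j173)² + 174(j173) + 172200| = |1.4227e+05 + j30102| = 1.454e+05
|H(j173)| = 172200 / 1.454e+05 = 1.1842
20 log₁₀(1.1842) = 1.47 dB

1.5 dB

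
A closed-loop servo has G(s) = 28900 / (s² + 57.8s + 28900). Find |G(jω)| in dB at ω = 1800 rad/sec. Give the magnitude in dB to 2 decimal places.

-40.92 dB

|(j1800)² + 57.8(j1800) + 28900| = |-3.2111e+06 + j1.0404e+05| = 3.213e+06
|G(j1800)| = 28900 / 3.213e+06 = 0.0089953
20 log₁₀(0.0089953) = -40.920 dB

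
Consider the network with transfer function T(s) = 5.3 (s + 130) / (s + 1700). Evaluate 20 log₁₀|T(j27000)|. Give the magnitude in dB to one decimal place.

14.5 dB

|j27000 + 130| = √(27000² + 130²) = 2.7e+04
|j27000 + 1700| = √(27000² + 1700²) = 2.705e+04
|T(j27000)| = 5.3 × 2.7e+04 / 2.705e+04 = 5.2896
20 log₁₀(5.2896) = 14.47 dB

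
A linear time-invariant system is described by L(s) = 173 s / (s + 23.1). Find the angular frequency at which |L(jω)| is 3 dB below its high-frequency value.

23.1 rad/sec

For a single-pole high-pass, the −3 dB point is at the pole: ω = 23.1 rad/sec.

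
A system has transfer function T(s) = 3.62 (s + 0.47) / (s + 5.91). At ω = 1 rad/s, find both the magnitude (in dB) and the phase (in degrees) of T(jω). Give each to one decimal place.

|T| = -3.5 dB, ∠T = 55.2°

|j1 + 0.47| = √(1² + 0.47²) = 1.105
|j1 + 5.91| = √(1² + 5.91²) = 5.994
|T(j1)| = 3.62 × 1.105 / 5.994 = 0.66732
20 log₁₀(0.66732) = -3.51 dB
∠(j1 + 0.47) = arctan(1/0.47) = 64.83°
∠(j1 + 5.91) = arctan(1/5.91) = 9.60°
∠T(j1) = 64.83° − 9.60° = 55.22°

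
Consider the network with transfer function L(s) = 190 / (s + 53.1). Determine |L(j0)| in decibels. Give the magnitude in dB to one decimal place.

11.1 dB

L(0) = 190 / 53.1 = 3.5782
20 log₁₀(3.5782) = 11.07 dB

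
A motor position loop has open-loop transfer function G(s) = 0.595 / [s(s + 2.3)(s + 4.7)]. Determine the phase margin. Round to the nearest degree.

88°

Gain crossover: |G(jω)| = 1 at ω ≈ 0.055 rad/s.
∠G(j0.055) = −90° − arctan(0.055/2.3) − arctan(0.055/4.7) ≈ -92.04°
PM = 180° + (-92.04°) = 87.96°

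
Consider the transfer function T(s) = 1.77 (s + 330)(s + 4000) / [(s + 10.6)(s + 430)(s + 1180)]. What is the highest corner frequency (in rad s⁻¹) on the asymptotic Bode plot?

4000 rad s⁻¹

Break frequencies occur at each pole and zero magnitude: 10.6 rad s⁻¹, 330 rad s⁻¹, 430 rad s⁻¹, 1180 rad s⁻¹, 4000 rad s⁻¹.
The highest is 4000 rad s⁻¹.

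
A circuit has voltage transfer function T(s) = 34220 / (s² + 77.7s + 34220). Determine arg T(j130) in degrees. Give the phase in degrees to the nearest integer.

-30 deg

∠[(j130)² + 77.7(j130) + 34220] = ∠[17320 + j10101] = 30.25°
∠T(j130) = −30.25° = -30.25°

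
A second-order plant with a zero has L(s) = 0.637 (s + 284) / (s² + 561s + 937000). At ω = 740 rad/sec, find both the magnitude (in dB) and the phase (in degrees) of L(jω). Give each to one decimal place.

|L| = -61.0 dB, ∠L = 22.2 deg

|j740 + 284| = √(740² + 284²) = 792.6
|(j740)² + 561(j740) + 937000| = |3.894e+05 + j4.1514e+05| = 5.692e+05
|L(j740)| = 0.637 × 792.6 / 5.692e+05 = 0.00088706
20 log₁₀(0.00088706) = -61.04 dB
∠(j740 + 284) = arctan(740/284) = 69.00°
∠[(j740)² + 561(j740) + 937000] = ∠[3.894e+05 + j4.1514e+05] = 46.83°
∠L(j740) = 69.00° − 46.83° = 22.17°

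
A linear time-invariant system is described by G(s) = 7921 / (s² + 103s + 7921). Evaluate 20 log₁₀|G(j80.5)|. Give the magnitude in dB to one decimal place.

-0.5 dB

|(j80.5)² + 103(j80.5) + 7921| = |1440.8 + j8291.5| = 8416
|G(j80.5)| = 7921 / 8416 = 0.94121
20 log₁₀(0.94121) = -0.53 dB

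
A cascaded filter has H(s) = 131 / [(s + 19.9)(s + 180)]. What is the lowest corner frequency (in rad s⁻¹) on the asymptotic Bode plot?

Break frequencies occur at each pole and zero magnitude: 19.9 rad s⁻¹, 180 rad s⁻¹.
The lowest is 19.9 rad s⁻¹.

19.9 rad s⁻¹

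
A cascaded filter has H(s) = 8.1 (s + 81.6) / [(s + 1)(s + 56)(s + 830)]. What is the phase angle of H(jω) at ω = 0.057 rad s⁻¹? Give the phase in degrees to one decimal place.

∠(j0.057 + 81.6) = arctan(0.057/81.6) = 0.04°
∠(j0.057 + 1) = arctan(0.057/1) = 3.26°
∠(j0.057 + 56) = arctan(0.057/56) = 0.06°
∠(j0.057 + 830) = arctan(0.057/830) = 0.00°
∠H(j0.057) = 0.04° − (3.26° + 0.06° + 0.00°) = -3.28°

-3.3°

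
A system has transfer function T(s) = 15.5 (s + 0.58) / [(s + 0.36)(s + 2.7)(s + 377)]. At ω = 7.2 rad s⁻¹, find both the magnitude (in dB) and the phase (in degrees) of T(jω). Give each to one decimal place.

|j7.2 + 0.58| = √(7.2² + 0.58²) = 7.223
|j7.2 + 0.36| = √(7.2² + 0.36²) = 7.209
|j7.2 + 2.7| = √(7.2² + 2.7²) = 7.69
|j7.2 + 377| = √(7.2² + 377²) = 377.1
|T(j7.2)| = 15.5 × 7.223 / (7.209 × 7.69 × 377.1) = 0.0053564
20 log₁₀(0.0053564) = -45.42 dB
∠(j7.2 + 0.58) = arctan(7.2/0.58) = 85.39°
∠(j7.2 + 0.36) = arctan(7.2/0.36) = 87.14°
∠(j7.2 + 2.7) = arctan(7.2/2.7) = 69.44°
∠(j7.2 + 377) = arctan(7.2/377) = 1.09°
∠T(j7.2) = 85.39° − (87.14° + 69.44° + 1.09°) = -72.28°

|T| = -45.4 dB, ∠T = -72.3 deg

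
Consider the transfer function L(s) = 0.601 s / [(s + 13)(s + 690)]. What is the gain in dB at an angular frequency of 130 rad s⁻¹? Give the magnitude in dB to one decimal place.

-61.4 dB

|j130| = 130
|j130 + 13| = √(130² + 13²) = 130.6
|j130 + 690| = √(130² + 690²) = 702.1
|L(j130)| = 0.601 × 130 / (130.6 × 702.1) = 0.00085171
20 log₁₀(0.00085171) = -61.39 dB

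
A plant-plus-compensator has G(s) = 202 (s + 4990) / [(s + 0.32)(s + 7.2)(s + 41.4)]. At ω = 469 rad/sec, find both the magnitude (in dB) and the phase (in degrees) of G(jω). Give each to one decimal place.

|j469 + 4990| = √(469² + 4990²) = 5012
|j469 + 0.32| = √(469² + 0.32²) = 469
|j469 + 7.2| = √(469² + 7.2²) = 469.1
|j469 + 41.4| = √(469² + 41.4²) = 470.8
|G(j469)| = 202 × 5012 / (469 × 469.1 × 470.8) = 0.0097748
20 log₁₀(0.0097748) = -40.20 dB
∠(j469 + 4990) = arctan(469/4990) = 5.37°
∠(j469 + 0.32) = arctan(469/0.32) = 89.96°
∠(j469 + 7.2) = arctan(469/7.2) = 89.12°
∠(j469 + 41.4) = arctan(469/41.4) = 84.96°
∠G(j469) = 5.37° − (89.96° + 89.12° + 84.96°) = -258.67°

|G| = -40.2 dB, ∠G = -258.7°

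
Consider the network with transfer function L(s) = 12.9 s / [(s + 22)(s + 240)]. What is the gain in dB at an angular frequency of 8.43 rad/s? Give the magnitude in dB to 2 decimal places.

-34.32 dB

|j8.43| = 8.43
|j8.43 + 22| = √(8.43² + 22²) = 23.56
|j8.43 + 240| = √(8.43² + 240²) = 240.1
|L(j8.43)| = 12.9 × 8.43 / (23.56 × 240.1) = 0.019221
20 log₁₀(0.019221) = -34.325 dB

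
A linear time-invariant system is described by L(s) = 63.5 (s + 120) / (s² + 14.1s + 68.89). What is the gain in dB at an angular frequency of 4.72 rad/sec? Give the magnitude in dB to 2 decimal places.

39.45 dB

|j4.72 + 120| = √(4.72² + 120²) = 120.1
|(j4.72)² + 14.1(j4.72) + 68.89| = |46.612 + j66.552| = 81.25
|L(j4.72)| = 63.5 × 120.1 / 81.25 = 93.855
20 log₁₀(93.855) = 39.449 dB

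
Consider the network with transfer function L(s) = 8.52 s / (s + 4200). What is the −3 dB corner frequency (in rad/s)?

4200 rad/s

For a single-pole high-pass, the −3 dB point is at the pole: ω = 4200 rad/s.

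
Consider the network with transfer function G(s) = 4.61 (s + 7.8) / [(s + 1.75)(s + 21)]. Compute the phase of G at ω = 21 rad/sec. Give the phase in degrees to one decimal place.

∠(j21 + 7.8) = arctan(21/7.8) = 69.62°
∠(j21 + 1.75) = arctan(21/1.75) = 85.24°
∠(j21 + 21) = arctan(21/21) = 45.00°
∠G(j21) = 69.62° − (85.24° + 45.00°) = -60.61°

-60.6 deg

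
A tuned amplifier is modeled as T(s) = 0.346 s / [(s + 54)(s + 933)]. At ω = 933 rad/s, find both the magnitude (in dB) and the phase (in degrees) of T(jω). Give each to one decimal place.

|T| = -71.6 dB, ∠T = -41.7°

|j933| = 933
|j933 + 54| = √(933² + 54²) = 934.6
|j933 + 933| = √(933² + 933²) = 1319
|T(j933)| = 0.346 × 933 / (934.6 × 1319) = 0.00026179
20 log₁₀(0.00026179) = -71.64 dB
∠(j933) = 90.00°
∠(j933 + 54) = arctan(933/54) = 86.69°
∠(j933 + 933) = arctan(933/933) = 45.00°
∠T(j933) = 90.00° − (86.69° + 45.00°) = -41.69°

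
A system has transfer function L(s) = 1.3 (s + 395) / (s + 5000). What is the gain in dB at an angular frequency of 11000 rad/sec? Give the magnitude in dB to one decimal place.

|j11000 + 395| = √(11000² + 395²) = 1.101e+04
|j11000 + 5000| = √(11000² + 5000²) = 1.208e+04
|L(j11000)| = 1.3 × 1.101e+04 / 1.208e+04 = 1.1842
20 log₁₀(1.1842) = 1.47 dB

1.5 dB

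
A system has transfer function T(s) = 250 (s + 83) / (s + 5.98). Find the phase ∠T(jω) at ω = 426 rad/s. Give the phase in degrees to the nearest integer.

∠(j426 + 83) = arctan(426/83) = 78.97°
∠(j426 + 5.98) = arctan(426/5.98) = 89.20°
∠T(j426) = 78.97° − 89.20° = -10.22°

-10°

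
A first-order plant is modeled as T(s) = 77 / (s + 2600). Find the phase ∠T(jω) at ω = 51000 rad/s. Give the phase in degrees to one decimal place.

∠(j51000 + 2600) = arctan(51000/2600) = 87.08°
∠T(j51000) = −87.08° = -87.08°

-87.1°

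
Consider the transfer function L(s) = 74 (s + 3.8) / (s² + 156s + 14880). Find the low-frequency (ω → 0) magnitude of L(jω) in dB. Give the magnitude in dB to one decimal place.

-34.5 dB

L(0) = 74 × 3.8 / 14880 = 0.018898
20 log₁₀(0.018898) = -34.47 dB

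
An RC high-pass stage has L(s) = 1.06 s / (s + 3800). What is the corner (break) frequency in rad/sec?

The single real pole at s = −3800 gives a corner at ω = 3800 rad/sec.

3800 rad/sec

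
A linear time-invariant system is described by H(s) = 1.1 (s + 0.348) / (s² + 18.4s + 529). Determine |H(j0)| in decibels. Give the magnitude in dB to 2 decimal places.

H(0) = 1.1 × 0.348 / 529 = 0.00072363
20 log₁₀(0.00072363) = -62.810 dB

-62.81 dB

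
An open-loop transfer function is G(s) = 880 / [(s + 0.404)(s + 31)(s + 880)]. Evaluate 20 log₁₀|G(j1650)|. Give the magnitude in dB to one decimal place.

|j1650 + 0.404| = √(1650² + 0.404²) = 1650
|j1650 + 31| = √(1650² + 31²) = 1650
|j1650 + 880| = √(1650² + 880²) = 1870
|G(j1650)| = 880 / (1650 × 1650 × 1870) = 1.7282e-07
20 log₁₀(1.7282e-07) = -135.25 dB

-135.2 dB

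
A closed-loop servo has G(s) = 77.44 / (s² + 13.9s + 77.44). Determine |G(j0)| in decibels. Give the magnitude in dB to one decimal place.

G(0) = 77.44 / 77.44 = 1
20 log₁₀(1) = 0.00 dB

0.0 dB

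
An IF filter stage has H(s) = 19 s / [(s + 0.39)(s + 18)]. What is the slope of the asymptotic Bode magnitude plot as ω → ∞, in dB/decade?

With 1 zero and 2 poles, the high-frequency asymptotic slope is 20 × (1 − 2) = -20 dB/decade.

-20 dB/decade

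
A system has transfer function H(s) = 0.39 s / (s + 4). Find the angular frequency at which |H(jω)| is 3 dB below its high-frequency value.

For a single-pole high-pass, the −3 dB point is at the pole: ω = 4 rad/sec.

4 rad/sec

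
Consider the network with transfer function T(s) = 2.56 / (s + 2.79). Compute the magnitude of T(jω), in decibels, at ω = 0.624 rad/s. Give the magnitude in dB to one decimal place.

|j0.624 + 2.79| = √(0.624² + 2.79²) = 2.859
|T(j0.624)| = 2.56 / 2.859 = 0.89544
20 log₁₀(0.89544) = -0.96 dB

-1.0 dB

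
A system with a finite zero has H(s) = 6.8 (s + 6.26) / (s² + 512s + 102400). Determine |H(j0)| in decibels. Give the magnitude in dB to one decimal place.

-67.6 dB

H(0) = 6.8 × 6.26 / 102400 = 0.0004157
20 log₁₀(0.0004157) = -67.62 dB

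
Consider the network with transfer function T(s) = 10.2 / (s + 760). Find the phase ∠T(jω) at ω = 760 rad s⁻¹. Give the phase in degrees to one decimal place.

∠(j760 + 760) = arctan(760/760) = 45.00°
∠T(j760) = −45.00° = -45.00°

-45.0°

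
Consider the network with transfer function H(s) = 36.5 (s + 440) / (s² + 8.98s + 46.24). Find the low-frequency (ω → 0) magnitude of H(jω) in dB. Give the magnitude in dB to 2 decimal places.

50.81 dB

H(0) = 36.5 × 440 / 46.24 = 347.32
20 log₁₀(347.32) = 50.815 dB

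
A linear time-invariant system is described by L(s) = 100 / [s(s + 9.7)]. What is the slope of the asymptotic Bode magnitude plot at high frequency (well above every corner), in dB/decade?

With 0 zeros and 2 poles, the high-frequency asymptotic slope is 20 × (0 − 2) = -40 dB/decade.

-40 dB/decade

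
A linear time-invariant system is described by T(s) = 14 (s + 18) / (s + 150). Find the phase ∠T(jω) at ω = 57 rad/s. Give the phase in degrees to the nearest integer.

∠(j57 + 18) = arctan(57/18) = 72.47°
∠(j57 + 150) = arctan(57/150) = 20.81°
∠T(j57) = 72.47° − 20.81° = 51.67°

52°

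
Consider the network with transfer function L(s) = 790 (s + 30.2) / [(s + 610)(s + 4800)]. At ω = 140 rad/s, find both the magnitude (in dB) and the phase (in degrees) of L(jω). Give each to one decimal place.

|j140 + 30.2| = √(140² + 30.2²) = 143.2
|j140 + 610| = √(140² + 610²) = 625.9
|j140 + 4800| = √(140² + 4800²) = 4802
|L(j140)| = 790 × 143.2 / (625.9 × 4802) = 0.037647
20 log₁₀(0.037647) = -28.49 dB
∠(j140 + 30.2) = arctan(140/30.2) = 77.83°
∠(j140 + 610) = arctan(140/610) = 12.93°
∠(j140 + 4800) = arctan(140/4800) = 1.67°
∠L(j140) = 77.83° − (12.93° + 1.67°) = 63.23°

|L| = -28.5 dB, ∠L = 63.2 deg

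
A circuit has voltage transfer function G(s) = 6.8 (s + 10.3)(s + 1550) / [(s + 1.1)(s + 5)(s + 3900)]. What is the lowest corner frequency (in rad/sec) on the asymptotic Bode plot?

Break frequencies occur at each pole and zero magnitude: 1.1 rad/sec, 5 rad/sec, 10.3 rad/sec, 1550 rad/sec, 3900 rad/sec.
The lowest is 1.1 rad/sec.

1.1 rad/sec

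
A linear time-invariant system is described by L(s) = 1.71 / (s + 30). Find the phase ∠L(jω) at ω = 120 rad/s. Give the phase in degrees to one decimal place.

∠(j120 + 30) = arctan(120/30) = 75.96°
∠L(j120) = −75.96° = -75.96°

-76.0°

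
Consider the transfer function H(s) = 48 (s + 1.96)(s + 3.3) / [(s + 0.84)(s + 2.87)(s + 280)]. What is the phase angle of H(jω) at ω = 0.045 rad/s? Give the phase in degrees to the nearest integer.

∠(j0.045 + 1.96) = arctan(0.045/1.96) = 1.32°
∠(j0.045 + 3.3) = arctan(0.045/3.3) = 0.78°
∠(j0.045 + 0.84) = arctan(0.045/0.84) = 3.07°
∠(j0.045 + 2.87) = arctan(0.045/2.87) = 0.90°
∠(j0.045 + 280) = arctan(0.045/280) = 0.01°
∠H(j0.045) = 1.32° + 0.78° − (3.07° + 0.90° + 0.01°) = -1.88°

-2°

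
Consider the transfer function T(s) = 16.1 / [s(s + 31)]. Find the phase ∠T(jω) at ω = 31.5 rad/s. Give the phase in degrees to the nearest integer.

∠(j31.5 + 31) = arctan(31.5/31) = 45.46°
∠(j31.5) = 90.00°
∠T(j31.5) = − (45.46° + 90.00°) = -135.46°

-135°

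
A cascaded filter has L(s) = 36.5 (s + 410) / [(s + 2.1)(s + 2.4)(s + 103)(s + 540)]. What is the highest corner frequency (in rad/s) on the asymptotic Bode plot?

540 rad/s

Break frequencies occur at each pole and zero magnitude: 2.1 rad/s, 2.4 rad/s, 103 rad/s, 410 rad/s, 540 rad/s.
The highest is 540 rad/s.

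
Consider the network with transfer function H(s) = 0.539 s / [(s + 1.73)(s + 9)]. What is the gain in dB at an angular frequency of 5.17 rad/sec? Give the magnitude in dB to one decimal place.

-26.2 dB

|j5.17| = 5.17
|j5.17 + 1.73| = √(5.17² + 1.73²) = 5.452
|j5.17 + 9| = √(5.17² + 9²) = 10.38
|H(j5.17)| = 0.539 × 5.17 / (5.452 × 10.38) = 0.049247
20 log₁₀(0.049247) = -26.15 dB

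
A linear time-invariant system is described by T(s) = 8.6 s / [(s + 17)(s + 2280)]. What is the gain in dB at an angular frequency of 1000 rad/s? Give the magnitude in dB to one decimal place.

|j1000| = 1000
|j1000 + 17| = √(1000² + 17²) = 1000
|j1000 + 2280| = √(1000² + 2280²) = 2490
|T(j1000)| = 8.6 × 1000 / (1000 × 2490) = 0.0034538
20 log₁₀(0.0034538) = -49.23 dB

-49.2 dB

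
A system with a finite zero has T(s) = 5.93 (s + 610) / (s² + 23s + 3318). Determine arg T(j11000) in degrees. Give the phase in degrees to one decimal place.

∠(j11000 + 610) = arctan(11000/610) = 86.83°
∠[(j11000)² + 23(j11000) + 3318] = ∠[-1.21e+08 + j2.53e+05] = 179.88°
∠T(j11000) = 86.83° − 179.88° = -93.05°

-93.1°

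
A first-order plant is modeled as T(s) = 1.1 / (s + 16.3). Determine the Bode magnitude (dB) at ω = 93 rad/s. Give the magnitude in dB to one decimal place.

|j93 + 16.3| = √(93² + 16.3²) = 94.42
|T(j93)| = 1.1 / 94.42 = 0.01165
20 log₁₀(0.01165) = -38.67 dB

-38.7 dB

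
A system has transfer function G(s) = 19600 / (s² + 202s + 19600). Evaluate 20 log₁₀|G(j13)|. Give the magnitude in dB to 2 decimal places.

|(j13)² + 202(j13) + 19600| = |19431 + j2626| = 1.961e+04
|G(j13)| = 19600 / 1.961e+04 = 0.99961
20 log₁₀(0.99961) = -0.003 dB

-0.00 dB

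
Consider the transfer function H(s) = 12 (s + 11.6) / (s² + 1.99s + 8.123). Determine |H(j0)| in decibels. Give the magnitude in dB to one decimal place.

H(0) = 12 × 11.6 / 8.123 = 17.137
20 log₁₀(17.137) = 24.68 dB

24.7 dB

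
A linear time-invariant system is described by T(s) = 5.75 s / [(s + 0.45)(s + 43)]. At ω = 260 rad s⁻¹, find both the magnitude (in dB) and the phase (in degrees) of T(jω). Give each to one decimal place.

|T| = -33.2 dB, ∠T = -80.5 deg

|j260| = 260
|j260 + 0.45| = √(260² + 0.45²) = 260
|j260 + 43| = √(260² + 43²) = 263.5
|T(j260)| = 5.75 × 260 / (260 × 263.5) = 0.021819
20 log₁₀(0.021819) = -33.22 dB
∠(j260) = 90.00°
∠(j260 + 0.45) = arctan(260/0.45) = 89.90°
∠(j260 + 43) = arctan(260/43) = 80.61°
∠T(j260) = 90.00° − (89.90° + 80.61°) = -80.51°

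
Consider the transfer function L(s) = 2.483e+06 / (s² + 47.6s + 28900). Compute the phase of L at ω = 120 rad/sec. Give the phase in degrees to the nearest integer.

-22°

∠[(j120)² + 47.6(j120) + 28900] = ∠[14500 + j5712] = 21.50°
∠L(j120) = −21.50° = -21.50°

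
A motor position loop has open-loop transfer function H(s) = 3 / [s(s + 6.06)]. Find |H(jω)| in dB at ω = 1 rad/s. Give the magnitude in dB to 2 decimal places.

|j1 + 6.06| = √(1² + 6.06²) = 6.142
|j1| = 1
|H(j1)| = 3 / (6.142 × 1) = 0.48844
20 log₁₀(0.48844) = -6.224 dB

-6.22 dB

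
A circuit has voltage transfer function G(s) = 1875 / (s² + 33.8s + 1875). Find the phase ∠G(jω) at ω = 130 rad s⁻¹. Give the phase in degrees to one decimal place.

∠[(j130)² + 33.8(j130) + 1875] = ∠[-15025 + j4394] = 163.70°
∠G(j130) = −163.70° = -163.70°

-163.7°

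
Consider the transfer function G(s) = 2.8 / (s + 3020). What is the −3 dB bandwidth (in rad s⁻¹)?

3020 rad s⁻¹

For a single-pole low-pass, the −3 dB point is at the pole: ω = 3020 rad s⁻¹.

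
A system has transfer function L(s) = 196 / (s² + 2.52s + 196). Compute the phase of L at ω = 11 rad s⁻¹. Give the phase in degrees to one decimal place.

-20.3 deg

∠[(j11)² + 2.52(j11) + 196] = ∠[75 + j27.72] = 20.28°
∠L(j11) = −20.28° = -20.28°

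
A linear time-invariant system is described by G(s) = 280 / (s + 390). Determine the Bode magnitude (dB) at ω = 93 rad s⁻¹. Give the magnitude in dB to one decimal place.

-3.1 dB

|j93 + 390| = √(93² + 390²) = 400.9
|G(j93)| = 280 / 400.9 = 0.69837
20 log₁₀(0.69837) = -3.12 dB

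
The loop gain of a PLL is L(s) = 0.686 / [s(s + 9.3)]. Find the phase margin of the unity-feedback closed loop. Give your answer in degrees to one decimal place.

Gain crossover: |L(jω)| = 1 at ω ≈ 0.0738 rad s⁻¹.
∠L(j0.0738) = −90° − arctan(0.0738/9.3) ≈ -90.45°
PM = 180° + (-90.45°) = 89.55°

89.5°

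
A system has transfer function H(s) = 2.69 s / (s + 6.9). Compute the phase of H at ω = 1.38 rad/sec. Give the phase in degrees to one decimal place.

∠(j1.38) = 90.00°
∠(j1.38 + 6.9) = arctan(1.38/6.9) = 11.31°
∠H(j1.38) = 90.00° − 11.31° = 78.69°

78.7 deg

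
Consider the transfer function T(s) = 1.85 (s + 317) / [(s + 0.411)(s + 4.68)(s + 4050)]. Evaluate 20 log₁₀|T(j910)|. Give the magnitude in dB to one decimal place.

-125.7 dB

|j910 + 317| = √(910² + 317²) = 963.6
|j910 + 0.411| = √(910² + 0.411²) = 910
|j910 + 4.68| = √(910² + 4.68²) = 910
|j910 + 4050| = √(910² + 4050²) = 4151
|T(j910)| = 1.85 × 963.6 / (910 × 910 × 4151) = 5.1861e-07
20 log₁₀(5.1861e-07) = -125.70 dB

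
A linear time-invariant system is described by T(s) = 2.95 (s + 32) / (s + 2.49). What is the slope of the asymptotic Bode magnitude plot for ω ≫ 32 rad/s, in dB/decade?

0 dB/decade

With 1 zero and 1 pole, the high-frequency asymptotic slope is 20 × (1 − 1) = 0 dB/decade.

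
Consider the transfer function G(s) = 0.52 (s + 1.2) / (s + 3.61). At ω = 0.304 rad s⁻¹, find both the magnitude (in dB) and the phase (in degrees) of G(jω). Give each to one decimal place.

|j0.304 + 1.2| = √(0.304² + 1.2²) = 1.238
|j0.304 + 3.61| = √(0.304² + 3.61²) = 3.623
|G(j0.304)| = 0.52 × 1.238 / 3.623 = 0.17768
20 log₁₀(0.17768) = -15.01 dB
∠(j0.304 + 1.2) = arctan(0.304/1.2) = 14.22°
∠(j0.304 + 3.61) = arctan(0.304/3.61) = 4.81°
∠G(j0.304) = 14.22° − 4.81° = 9.40°

|G| = -15.0 dB, ∠G = 9.4 deg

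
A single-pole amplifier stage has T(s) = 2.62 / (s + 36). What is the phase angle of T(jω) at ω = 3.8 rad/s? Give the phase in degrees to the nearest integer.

∠(j3.8 + 36) = arctan(3.8/36) = 6.03°
∠T(j3.8) = −6.03° = -6.03°

-6°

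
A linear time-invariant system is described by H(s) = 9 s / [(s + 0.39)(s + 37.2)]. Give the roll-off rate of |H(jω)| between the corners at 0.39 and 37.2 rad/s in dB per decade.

In this band the factors already past their corner are: 1 differentiator zero, pole at 0.39; net slope = 0 dB/decade.

0 dB/decade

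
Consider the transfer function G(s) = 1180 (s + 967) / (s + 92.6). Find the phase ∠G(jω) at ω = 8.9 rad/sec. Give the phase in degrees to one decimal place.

-5.0°

∠(j8.9 + 967) = arctan(8.9/967) = 0.53°
∠(j8.9 + 92.6) = arctan(8.9/92.6) = 5.49°
∠G(j8.9) = 0.53° − 5.49° = -4.96°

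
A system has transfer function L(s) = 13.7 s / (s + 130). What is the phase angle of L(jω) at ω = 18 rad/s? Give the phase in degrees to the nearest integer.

∠(j18) = 90.00°
∠(j18 + 130) = arctan(18/130) = 7.88°
∠L(j18) = 90.00° − 7.88° = 82.12°

82°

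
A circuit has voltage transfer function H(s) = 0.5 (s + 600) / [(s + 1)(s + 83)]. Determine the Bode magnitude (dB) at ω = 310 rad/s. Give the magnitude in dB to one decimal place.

-49.4 dB

|j310 + 600| = √(310² + 600²) = 675.4
|j310 + 1| = √(310² + 1²) = 310
|j310 + 83| = √(310² + 83²) = 320.9
|H(j310)| = 0.5 × 675.4 / (310 × 320.9) = 0.0033942
20 log₁₀(0.0033942) = -49.39 dB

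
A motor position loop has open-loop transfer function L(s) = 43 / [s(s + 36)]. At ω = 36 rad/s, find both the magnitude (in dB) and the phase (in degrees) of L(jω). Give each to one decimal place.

|j36 + 36| = √(36² + 36²) = 50.91
|j36| = 36
|L(j36)| = 43 / (50.91 × 36) = 0.023461
20 log₁₀(0.023461) = -32.59 dB
∠(j36 + 36) = arctan(36/36) = 45.00°
∠(j36) = 90.00°
∠L(j36) = − (45.00° + 90.00°) = -135.00°

|L| = -32.6 dB, ∠L = -135.0°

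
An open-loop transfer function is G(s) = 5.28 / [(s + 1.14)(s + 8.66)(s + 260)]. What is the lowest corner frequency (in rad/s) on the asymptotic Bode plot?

Break frequencies occur at each pole and zero magnitude: 1.14 rad/s, 8.66 rad/s, 260 rad/s.
The lowest is 1.14 rad/s.

1.14 rad/s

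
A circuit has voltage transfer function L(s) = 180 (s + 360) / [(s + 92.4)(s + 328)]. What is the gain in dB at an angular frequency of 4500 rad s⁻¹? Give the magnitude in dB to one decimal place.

|j4500 + 360| = √(4500² + 360²) = 4514
|j4500 + 92.4| = √(4500² + 92.4²) = 4501
|j4500 + 328| = √(4500² + 328²) = 4512
|L(j4500)| = 180 × 4514 / (4501 × 4512) = 0.040013
20 log₁₀(0.040013) = -27.96 dB

-28.0 dB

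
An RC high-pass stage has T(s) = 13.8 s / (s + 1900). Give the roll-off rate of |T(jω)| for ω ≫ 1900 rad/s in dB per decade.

With 1 zero and 1 pole, the high-frequency asymptotic slope is 20 × (1 − 1) = 0 dB/decade.

0 dB/decade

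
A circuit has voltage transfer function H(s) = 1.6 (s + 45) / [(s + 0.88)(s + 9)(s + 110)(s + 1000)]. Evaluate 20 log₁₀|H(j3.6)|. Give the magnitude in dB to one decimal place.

|j3.6 + 45| = √(3.6² + 45²) = 45.14
|j3.6 + 0.88| = √(3.6² + 0.88²) = 3.706
|j3.6 + 9| = √(3.6² + 9²) = 9.693
|j3.6 + 110| = √(3.6² + 110²) = 110.1
|j3.6 + 1000| = √(3.6² + 1000²) = 1000
|H(j3.6)| = 1.6 × 45.14 / (3.706 × 9.693 × 110.1 × 1000) = 1.8269e-05
20 log₁₀(1.8269e-05) = -94.77 dB

-94.8 dB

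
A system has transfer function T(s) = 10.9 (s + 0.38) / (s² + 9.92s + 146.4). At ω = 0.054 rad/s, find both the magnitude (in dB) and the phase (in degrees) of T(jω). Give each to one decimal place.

|j0.054 + 0.38| = √(0.054² + 0.38²) = 0.3838
|(j0.054)² + 9.92(j0.054) + 146.4| = |146.4 + j0.53568| = 146.4
|T(j0.054)| = 10.9 × 0.3838 / 146.4 = 0.028577
20 log₁₀(0.028577) = -30.88 dB
∠(j0.054 + 0.38) = arctan(0.054/0.38) = 8.09°
∠[(j0.054)² + 9.92(j0.054) + 146.4] = ∠[146.4 + j0.53568] = 0.21°
∠T(j0.054) = 8.09° − 0.21° = 7.88°

|T| = -30.9 dB, ∠T = 7.9°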